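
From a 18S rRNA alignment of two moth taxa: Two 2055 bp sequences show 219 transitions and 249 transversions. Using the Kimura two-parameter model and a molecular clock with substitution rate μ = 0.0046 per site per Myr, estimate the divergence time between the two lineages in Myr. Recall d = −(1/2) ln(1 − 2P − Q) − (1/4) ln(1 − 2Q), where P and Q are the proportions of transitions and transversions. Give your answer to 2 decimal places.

P = 219/2055 ≈ 0.106569 and Q = 249/2055 ≈ 0.121168.
Under the Kimura two-parameter model, d = −½ ln(1 − 2P − Q) − ¼ ln(1 − 2Q).
1 − 2P − Q = 0.665694, giving −½ ln(0.665694) = 0.203463.
1 − 2Q = 0.757664, giving −¼ ln(0.757664) = 0.069379.
d = 0.203463 + 0.069379 = 0.272842.
Under a molecular clock d = 2μt, so t = d/(2μ) = 0.272842 / (2 × 0.0046) = 29.66 Myr.

29.66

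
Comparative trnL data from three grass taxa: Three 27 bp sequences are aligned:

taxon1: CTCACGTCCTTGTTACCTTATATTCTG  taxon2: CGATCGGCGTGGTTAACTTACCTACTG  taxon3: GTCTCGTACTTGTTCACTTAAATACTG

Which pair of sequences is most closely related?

taxon1–taxon2: 10/27 differ, p = 0.370, d = 0.511.
taxon1–taxon3: 7/27 differ, p = 0.259, d = 0.318.
taxon2–taxon3: 10/27 differ, p = 0.370, d = 0.511.
The smallest distance is between taxon1 and taxon3.

taxon1 and taxon3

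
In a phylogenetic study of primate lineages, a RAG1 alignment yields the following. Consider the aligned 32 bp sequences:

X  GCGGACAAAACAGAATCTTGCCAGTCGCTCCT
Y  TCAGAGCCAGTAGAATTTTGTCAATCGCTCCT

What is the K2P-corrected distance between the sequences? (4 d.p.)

Of 32 sites, 6 differences are transitions and 4 are transversions, so P = 6/32 = 0.1875 and Q = 4/32 = 0.125.
Under the Kimura two-parameter model, d = −½ ln(1 − 2P − Q) − ¼ ln(1 − 2Q).
1 − 2P − Q = 0.5, giving −½ ln(0.5) = 0.346574.
1 − 2Q = 0.75, giving −¼ ln(0.75) = 0.071921.
d = 0.346574 + 0.071921 = 0.418495.

0.4185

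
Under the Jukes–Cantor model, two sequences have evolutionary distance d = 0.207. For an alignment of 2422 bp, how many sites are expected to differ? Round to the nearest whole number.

438

Invert JC69: p = (3/4)(1 − e^(−4d/3)) = 0.75 × (1 − e^(-0.276)) = 0.75 × (1 − 0.758813) = 0.180890.
Expected differing sites = pL ≈ 0.180890 × 2422 = 438.11558 ≈ 438.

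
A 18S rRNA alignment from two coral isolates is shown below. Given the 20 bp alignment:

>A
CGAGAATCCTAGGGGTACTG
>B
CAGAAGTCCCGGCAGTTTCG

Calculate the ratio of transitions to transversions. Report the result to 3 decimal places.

Transitions are A↔G and C↔T; transversions are all other mismatches.
Transitions: 9. Transversions: 2.
R = 9/2 = 4.500.

4.500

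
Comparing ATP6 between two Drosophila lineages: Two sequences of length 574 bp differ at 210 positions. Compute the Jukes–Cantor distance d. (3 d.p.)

0.502

p = 210/574 ≈ 0.365854.
d = −(3/4) ln(1 − 4p/3) = −0.75 ln(1 − 0.487805) = −0.75 ln(0.512195)
  = −0.75 × (-0.669050) = 0.501788 substitutions/site.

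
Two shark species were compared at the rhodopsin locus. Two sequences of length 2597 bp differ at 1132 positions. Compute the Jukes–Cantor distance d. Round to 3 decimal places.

p = 1132/2597 ≈ 0.435888.
d = −(3/4) ln(1 − 4p/3) = −0.75 ln(1 − 0.581184) = −0.75 ln(0.418816)
  = −0.75 × (-0.870324) = 0.652743 substitutions/site.

0.653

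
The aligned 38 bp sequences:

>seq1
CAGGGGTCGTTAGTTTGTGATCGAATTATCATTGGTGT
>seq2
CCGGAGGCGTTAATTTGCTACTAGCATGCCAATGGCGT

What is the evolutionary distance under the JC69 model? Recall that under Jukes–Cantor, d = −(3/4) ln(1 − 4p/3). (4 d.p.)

0.6181

The sequences differ at 16 of 38 sites, so p = 16/38 ≈ 0.421053.
d = −(3/4) ln(1 − 4p/3) = −0.75 ln(1 − 0.561404) = −0.75 ln(0.438596)
  = −0.75 × (-0.824177) = 0.618133 substitutions/site.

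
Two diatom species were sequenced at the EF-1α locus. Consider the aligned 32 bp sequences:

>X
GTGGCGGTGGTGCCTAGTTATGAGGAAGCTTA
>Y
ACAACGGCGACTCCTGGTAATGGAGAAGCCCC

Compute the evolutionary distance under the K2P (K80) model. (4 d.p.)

0.9801

Of 32 sites, 12 differences are transitions and 3 are transversions, so P = 12/32 = 0.375 and Q = 3/32 = 0.09375.
Under the Kimura two-parameter model, d = −½ ln(1 − 2P − Q) − ¼ ln(1 − 2Q).
1 − 2P − Q = 0.15625, giving −½ ln(0.15625) = 0.928149.
1 − 2Q = 0.8125, giving −¼ ln(0.8125) = 0.051910.
d = 0.928149 + 0.051910 = 0.980059.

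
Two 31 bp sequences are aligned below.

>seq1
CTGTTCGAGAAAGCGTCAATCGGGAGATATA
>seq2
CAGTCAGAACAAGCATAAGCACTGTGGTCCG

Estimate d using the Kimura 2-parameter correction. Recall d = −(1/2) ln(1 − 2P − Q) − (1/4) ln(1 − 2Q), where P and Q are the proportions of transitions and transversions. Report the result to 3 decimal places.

1.038

Of 31 sites, 8 differences are transitions and 9 are transversions, so P = 8/31 ≈ 0.258065 and Q = 9/31 ≈ 0.290323.
Under the Kimura two-parameter model, d = −½ ln(1 − 2P − Q) − ¼ ln(1 − 2Q).
1 − 2P − Q = 0.193547, giving −½ ln(0.193547) = 0.821117.
1 − 2Q = 0.419354, giving −¼ ln(0.419354) = 0.217260.
d = 0.821117 + 0.217260 = 1.038377.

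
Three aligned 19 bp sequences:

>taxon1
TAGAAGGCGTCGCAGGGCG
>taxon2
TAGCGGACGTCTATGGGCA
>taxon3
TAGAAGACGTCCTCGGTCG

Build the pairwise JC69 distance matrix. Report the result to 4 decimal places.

d(taxon1,taxon2) = 0.5068, d(taxon1,taxon3) = 0.3241, d(taxon2,taxon3) = 0.5068

taxon1–taxon2: 7/19 sites differ → p ≈ 0.368421, d = −0.75 ln(1 − 0.491228) = 0.506816 ≈ 0.5068.
taxon1–taxon3: 5/19 sites differ → p ≈ 0.263158, d = −0.75 ln(1 − 0.350877) = 0.324100 ≈ 0.3241.
taxon2–taxon3: 7/19 sites differ → p ≈ 0.368421, d = −0.75 ln(1 − 0.491228) = 0.506816 ≈ 0.5068.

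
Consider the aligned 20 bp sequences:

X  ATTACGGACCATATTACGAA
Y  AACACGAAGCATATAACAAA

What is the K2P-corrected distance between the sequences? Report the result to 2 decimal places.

0.39

Of 20 sites, 3 differences are transitions and 3 are transversions, so P = 3/20 = 0.15 and Q = 3/20 = 0.15.
Under the Kimura two-parameter model, d = −½ ln(1 − 2P − Q) − ¼ ln(1 − 2Q).
1 − 2P − Q = 0.55, giving −½ ln(0.55) = 0.298919.
1 − 2Q = 0.7, giving −¼ ln(0.7) = 0.089169.
d = 0.298919 + 0.089169 = 0.388088.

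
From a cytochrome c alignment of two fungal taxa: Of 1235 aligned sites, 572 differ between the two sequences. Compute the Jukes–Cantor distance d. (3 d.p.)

p = 572/1235 ≈ 0.463158.
d = −(3/4) ln(1 − 4p/3) = −0.75 ln(1 − 0.617544) = −0.75 ln(0.382456)
  = −0.75 × (-0.961142) = 0.720857 substitutions/site.

0.721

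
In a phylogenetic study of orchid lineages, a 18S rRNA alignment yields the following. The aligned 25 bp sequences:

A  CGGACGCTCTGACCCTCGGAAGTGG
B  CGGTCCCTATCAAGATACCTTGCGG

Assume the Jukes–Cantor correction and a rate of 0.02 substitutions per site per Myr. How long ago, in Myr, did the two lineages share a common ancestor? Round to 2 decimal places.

22.16

The sequences differ at 13 of 25 sites, so p = 13/25 = 0.52.
d = −(3/4) ln(1 − 4p/3) = −0.75 ln(1 − 0.693333) = −0.75 ln(0.306667)
  = −0.75 × (-1.181993) = 0.886495 substitutions/site.
Under a molecular clock d = 2μt, so t = d/(2μ) = 0.886495 / (2 × 0.02) = 22.16 Myr.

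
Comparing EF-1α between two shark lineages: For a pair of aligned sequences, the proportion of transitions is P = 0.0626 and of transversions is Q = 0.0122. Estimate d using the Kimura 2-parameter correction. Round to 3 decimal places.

Under the Kimura two-parameter model, d = −½ ln(1 − 2P − Q) − ¼ ln(1 − 2Q).
1 − 2P − Q = 0.8626, giving −½ ln(0.8626) = 0.073902.
1 − 2Q = 0.9756, giving −¼ ln(0.9756) = 0.006176.
d = 0.073902 + 0.006176 = 0.080078.

0.080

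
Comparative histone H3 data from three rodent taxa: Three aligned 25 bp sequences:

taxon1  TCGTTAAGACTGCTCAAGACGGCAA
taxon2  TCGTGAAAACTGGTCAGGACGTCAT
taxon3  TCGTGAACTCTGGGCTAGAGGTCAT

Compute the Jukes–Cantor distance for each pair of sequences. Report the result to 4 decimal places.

taxon1–taxon2: 6/25 sites differ → p = 0.24, d = −0.75 ln(1 − 0.32) = 0.289247 ≈ 0.2892.
taxon1–taxon3: 9/25 sites differ → p = 0.36, d = −0.75 ln(1 − 0.48) = 0.490445 ≈ 0.4904.
taxon2–taxon3: 6/25 sites differ → p = 0.24, d = −0.75 ln(1 − 0.32) = 0.289247 ≈ 0.2892.

d(taxon1,taxon2) = 0.2892, d(taxon1,taxon3) = 0.4904, d(taxon2,taxon3) = 0.2892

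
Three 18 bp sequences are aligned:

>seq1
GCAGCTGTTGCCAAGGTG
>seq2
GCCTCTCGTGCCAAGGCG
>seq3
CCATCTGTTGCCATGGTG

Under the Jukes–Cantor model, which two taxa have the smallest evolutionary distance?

seq1–seq2: 5/18 differ, p = 0.278, d = 0.347.
seq1–seq3: 3/18 differ, p = 0.167, d = 0.188.
seq2–seq3: 6/18 differ, p = 0.333, d = 0.441.
The smallest distance is between seq1 and seq3.

seq1 and seq3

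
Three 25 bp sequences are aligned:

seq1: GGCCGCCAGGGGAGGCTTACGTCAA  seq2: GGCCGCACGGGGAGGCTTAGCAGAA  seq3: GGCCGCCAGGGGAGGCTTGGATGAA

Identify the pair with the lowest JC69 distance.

seq1–seq2: 6/25 differ, p = 0.240, d = 0.289.
seq1–seq3: 4/25 differ, p = 0.160, d = 0.180.
seq2–seq3: 5/25 differ, p = 0.200, d = 0.233.
The smallest distance is between seq1 and seq3.

seq1 and seq3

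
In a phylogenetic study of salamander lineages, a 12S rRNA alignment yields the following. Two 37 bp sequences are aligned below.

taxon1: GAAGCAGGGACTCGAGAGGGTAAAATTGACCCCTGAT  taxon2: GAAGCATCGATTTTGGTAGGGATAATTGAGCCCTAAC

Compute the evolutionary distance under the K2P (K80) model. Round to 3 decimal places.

Of 37 sites, 6 differences are transitions and 7 are transversions, so P = 6/37 ≈ 0.162162 and Q = 7/37 ≈ 0.189189.
Under the Kimura two-parameter model, d = −½ ln(1 − 2P − Q) − ¼ ln(1 − 2Q).
1 − 2P − Q = 0.486487, giving −½ ln(0.486487) = 0.360273.
1 − 2Q = 0.621622, giving −¼ ln(0.621622) = 0.118856.
d = 0.360273 + 0.118856 = 0.479129.

0.479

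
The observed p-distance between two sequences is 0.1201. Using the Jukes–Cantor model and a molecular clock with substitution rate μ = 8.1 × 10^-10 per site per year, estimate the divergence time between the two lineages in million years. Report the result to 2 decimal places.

80.79

d = −(3/4) ln(1 − 4p/3) = −0.75 ln(1 − 0.160133) = −0.75 ln(0.839867)
  = −0.75 × (-0.174512) = 0.130884 substitutions/site.
Under a molecular clock d = 2μt, so t = d/(2μ) = 0.130884 / (2 × 8.1 × 10^-10) = 80.79 million years.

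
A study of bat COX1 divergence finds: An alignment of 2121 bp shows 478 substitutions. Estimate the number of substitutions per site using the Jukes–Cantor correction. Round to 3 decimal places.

0.268

p = 478/2121 ≈ 0.225365.
d = −(3/4) ln(1 − 4p/3) = −0.75 ln(1 − 0.300487) = −0.75 ln(0.699513)
  = −0.75 × (-0.357371) = 0.268028 substitutions/site.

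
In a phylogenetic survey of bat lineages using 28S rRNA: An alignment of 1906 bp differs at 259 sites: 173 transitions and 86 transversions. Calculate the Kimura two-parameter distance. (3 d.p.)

P = 173/1906 ≈ 0.090766 and Q = 86/1906 ≈ 0.045121.
Under the Kimura two-parameter model, d = −½ ln(1 − 2P − Q) − ¼ ln(1 − 2Q).
1 − 2P − Q = 0.773347, giving −½ ln(0.773347) = 0.128514.
1 − 2Q = 0.909758, giving −¼ ln(0.909758) = 0.023644.
d = 0.128514 + 0.023644 = 0.152158.

0.152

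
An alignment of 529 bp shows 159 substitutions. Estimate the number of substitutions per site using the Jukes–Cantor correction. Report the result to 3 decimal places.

p = 159/529 ≈ 0.300567.
d = −(3/4) ln(1 − 4p/3) = −0.75 ln(1 − 0.400756) = −0.75 ln(0.599244)
  = −0.75 × (-0.512086) = 0.384065 substitutions/site.

0.384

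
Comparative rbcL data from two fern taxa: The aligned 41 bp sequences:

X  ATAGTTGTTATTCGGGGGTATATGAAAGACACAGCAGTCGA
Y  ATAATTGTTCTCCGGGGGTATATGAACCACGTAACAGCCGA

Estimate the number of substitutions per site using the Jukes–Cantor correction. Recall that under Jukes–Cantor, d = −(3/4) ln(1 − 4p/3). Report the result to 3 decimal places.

The sequences differ at 9 of 41 sites (4, 10, 12, 27, 28, 31, 32, 34, 38), so p = 9/41 ≈ 0.219512.
d = −(3/4) ln(1 − 4p/3) = −0.75 ln(1 − 0.292683) = −0.75 ln(0.707317)
  = −0.75 × (-0.346276) = 0.259707 substitutions/site.

0.260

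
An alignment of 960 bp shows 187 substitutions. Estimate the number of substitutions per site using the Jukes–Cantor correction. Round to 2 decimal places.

p = 187/960 ≈ 0.194792.
d = −(3/4) ln(1 − 4p/3) = −0.75 ln(1 − 0.259723) = −0.75 ln(0.740277)
  = −0.75 × (-0.300731) = 0.225548 substitutions/site.

0.23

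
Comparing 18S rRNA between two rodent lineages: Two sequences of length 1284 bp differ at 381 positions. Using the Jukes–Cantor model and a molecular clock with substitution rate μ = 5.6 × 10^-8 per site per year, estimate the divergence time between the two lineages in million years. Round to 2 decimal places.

p = 381/1284 ≈ 0.296729.
d = −(3/4) ln(1 − 4p/3) = −0.75 ln(1 − 0.395639) = −0.75 ln(0.604361)
  = −0.75 × (-0.503584) = 0.377688 substitutions/site.
Under a molecular clock d = 2μt, so t = d/(2μ) = 0.377688 / (2 × 5.6 × 10^-8) = 3.37 million years.

3.37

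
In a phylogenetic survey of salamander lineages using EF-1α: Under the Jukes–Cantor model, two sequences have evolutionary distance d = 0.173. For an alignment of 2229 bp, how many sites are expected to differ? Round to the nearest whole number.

344

Invert JC69: p = (3/4)(1 − e^(−4d/3)) = 0.75 × (1 − e^(-0.230667)) = 0.75 × (1 − 0.794004) = 0.154497.
Expected differing sites = pL ≈ 0.154497 × 2229 = 344.373813 ≈ 344.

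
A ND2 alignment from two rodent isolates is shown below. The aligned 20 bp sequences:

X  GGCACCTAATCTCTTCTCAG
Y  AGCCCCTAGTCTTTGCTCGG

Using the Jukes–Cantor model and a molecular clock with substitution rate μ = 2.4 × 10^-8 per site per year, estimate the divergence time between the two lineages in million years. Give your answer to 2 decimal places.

7.98

The sequences differ at 6 of 20 sites (1, 4, 9, 13, 15, 19), so p = 6/20 = 0.3.
d = −(3/4) ln(1 − 4p/3) = −0.75 ln(1 − 0.4) = −0.75 ln(0.6)
  = −0.75 × (-0.510826) = 0.383120 substitutions/site.
Under a molecular clock d = 2μt, so t = d/(2μ) = 0.383120 / (2 × 2.4 × 10^-8) = 7.98 million years.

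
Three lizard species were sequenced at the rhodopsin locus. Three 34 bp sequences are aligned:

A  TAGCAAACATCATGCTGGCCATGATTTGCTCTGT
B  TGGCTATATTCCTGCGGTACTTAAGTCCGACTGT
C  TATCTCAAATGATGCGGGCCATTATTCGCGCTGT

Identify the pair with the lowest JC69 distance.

A and C

A–B: 16/34 differ, p = 0.471, d = 0.741.
A–C: 9/34 differ, p = 0.265, d = 0.326.
B–C: 15/34 differ, p = 0.441, d = 0.665.
The smallest distance is between A and C.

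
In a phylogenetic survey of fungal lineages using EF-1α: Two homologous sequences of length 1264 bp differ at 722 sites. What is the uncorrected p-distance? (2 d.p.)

0.57

p = 722/1264 = 0.571202… ≈ 0.57 (to 2 d.p.).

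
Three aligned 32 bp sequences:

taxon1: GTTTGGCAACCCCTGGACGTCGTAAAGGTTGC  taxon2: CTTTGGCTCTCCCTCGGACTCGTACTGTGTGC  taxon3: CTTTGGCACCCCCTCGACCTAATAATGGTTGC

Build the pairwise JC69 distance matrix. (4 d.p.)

taxon1–taxon2: 12/32 sites differ → p = 0.375, d = −0.75 ln(1 − 0.5) = 0.519860 ≈ 0.5199.
taxon1–taxon3: 7/32 sites differ → p = 0.21875, d = −0.75 ln(1 − 0.291667) = 0.258631 ≈ 0.2586.
taxon2–taxon3: 9/32 sites differ → p = 0.28125, d = −0.75 ln(1 − 0.375) = 0.352503 ≈ 0.3525.

d(taxon1,taxon2) = 0.5199, d(taxon1,taxon3) = 0.2586, d(taxon2,taxon3) = 0.3525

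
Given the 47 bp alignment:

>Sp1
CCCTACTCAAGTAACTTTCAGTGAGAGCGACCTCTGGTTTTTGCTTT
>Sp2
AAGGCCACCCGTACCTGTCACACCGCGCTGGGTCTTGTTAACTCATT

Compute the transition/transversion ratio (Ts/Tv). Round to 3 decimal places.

Transitions are A↔G and C↔T; transversions are all other mismatches.
Transitions: 2. Transversions: 23.
R = 2/23 = 0.086956… ≈ 0.087 (to 3 d.p.).

0.087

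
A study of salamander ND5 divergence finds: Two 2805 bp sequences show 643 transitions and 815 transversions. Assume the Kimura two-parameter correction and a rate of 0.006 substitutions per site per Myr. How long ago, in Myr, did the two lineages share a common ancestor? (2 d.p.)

75.73

P = 643/2805 ≈ 0.229234 and Q = 815/2805 ≈ 0.290553.
Under the Kimura two-parameter model, d = −½ ln(1 − 2P − Q) − ¼ ln(1 − 2Q).
1 − 2P − Q = 0.250979, giving −½ ln(0.250979) = 0.691193.
1 − 2Q = 0.418894, giving −¼ ln(0.418894) = 0.217534.
d = 0.691193 + 0.217534 = 0.908727.
Under a molecular clock d = 2μt, so t = d/(2μ) = 0.908727 / (2 × 0.006) = 75.73 Myr.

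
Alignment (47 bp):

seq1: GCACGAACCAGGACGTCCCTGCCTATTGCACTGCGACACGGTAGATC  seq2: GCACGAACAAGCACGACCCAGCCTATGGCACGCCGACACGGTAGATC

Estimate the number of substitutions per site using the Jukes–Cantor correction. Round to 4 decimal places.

0.1660

The sequences differ at 7 of 47 sites (9, 12, 16, 20, 27, 32, 33), so p = 7/47 ≈ 0.148936.
d = −(3/4) ln(1 − 4p/3) = −0.75 ln(1 − 0.198581) = −0.75 ln(0.801419)
  = −0.75 × (-0.221371) = 0.166028 substitutions/site.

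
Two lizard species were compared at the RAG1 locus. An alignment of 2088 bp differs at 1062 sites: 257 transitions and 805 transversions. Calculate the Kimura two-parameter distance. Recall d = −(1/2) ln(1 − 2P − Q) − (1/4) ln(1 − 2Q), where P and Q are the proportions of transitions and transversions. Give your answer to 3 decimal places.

0.868

P = 257/2088 ≈ 0.123084 and Q = 805/2088 ≈ 0.385536.
Under the Kimura two-parameter model, d = −½ ln(1 − 2P − Q) − ¼ ln(1 − 2Q).
1 − 2P − Q = 0.368296, giving −½ ln(0.368296) = 0.499434.
1 − 2Q = 0.228928, giving −¼ ln(0.228928) = 0.368587.
d = 0.499434 + 0.368587 = 0.868021.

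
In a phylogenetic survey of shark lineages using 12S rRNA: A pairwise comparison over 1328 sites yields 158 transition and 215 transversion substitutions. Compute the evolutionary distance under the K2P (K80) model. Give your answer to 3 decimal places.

0.353

P = 158/1328 ≈ 0.118976 and Q = 215/1328 ≈ 0.161898.
Under the Kimura two-parameter model, d = −½ ln(1 − 2P − Q) − ¼ ln(1 − 2Q).
1 − 2P − Q = 0.60015, giving −½ ln(0.60015) = 0.255288.
1 − 2Q = 0.676204, giving −¼ ln(0.676204) = 0.097815.
d = 0.255288 + 0.097815 = 0.353103.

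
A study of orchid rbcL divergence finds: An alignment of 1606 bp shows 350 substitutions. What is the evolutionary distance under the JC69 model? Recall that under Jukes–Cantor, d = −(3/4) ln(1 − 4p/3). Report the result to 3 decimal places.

0.257

p = 350/1606 ≈ 0.217933.
d = −(3/4) ln(1 − 4p/3) = −0.75 ln(1 − 0.290577) = −0.75 ln(0.709423)
  = −0.75 × (-0.343303) = 0.257477 substitutions/site.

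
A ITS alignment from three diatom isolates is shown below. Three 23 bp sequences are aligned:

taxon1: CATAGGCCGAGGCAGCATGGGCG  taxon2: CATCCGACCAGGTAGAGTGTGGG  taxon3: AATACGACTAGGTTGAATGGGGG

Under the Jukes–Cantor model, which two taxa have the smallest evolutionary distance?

taxon1–taxon2: 9/23 differ, p = 0.391, d = 0.553.
taxon1–taxon3: 8/23 differ, p = 0.348, d = 0.467.
taxon2–taxon3: 6/23 differ, p = 0.261, d = 0.321.
The smallest distance is between taxon2 and taxon3.

taxon2 and taxon3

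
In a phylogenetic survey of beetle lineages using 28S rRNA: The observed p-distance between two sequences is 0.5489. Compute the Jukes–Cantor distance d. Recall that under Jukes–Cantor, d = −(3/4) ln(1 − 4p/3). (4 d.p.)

0.9872

d = −(3/4) ln(1 − 4p/3) = −0.75 ln(1 − 0.731867) = −0.75 ln(0.268133)
  = −0.75 × (-1.316272) = 0.987204 substitutions/site.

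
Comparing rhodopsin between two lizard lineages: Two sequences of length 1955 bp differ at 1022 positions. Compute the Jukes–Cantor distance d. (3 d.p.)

0.896

p = 1022/1955 ≈ 0.522762.
d = −(3/4) ln(1 − 4p/3) = −0.75 ln(1 − 0.697016) = −0.75 ln(0.302984)
  = −0.75 × (-1.194075) = 0.895556 substitutions/site.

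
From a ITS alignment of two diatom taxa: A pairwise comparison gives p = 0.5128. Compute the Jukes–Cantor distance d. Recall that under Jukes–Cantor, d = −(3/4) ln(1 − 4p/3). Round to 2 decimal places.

d = −(3/4) ln(1 − 4p/3) = −0.75 ln(1 − 0.683733) = −0.75 ln(0.316267)
  = −0.75 × (-1.151168) = 0.863376 substitutions/site.

0.86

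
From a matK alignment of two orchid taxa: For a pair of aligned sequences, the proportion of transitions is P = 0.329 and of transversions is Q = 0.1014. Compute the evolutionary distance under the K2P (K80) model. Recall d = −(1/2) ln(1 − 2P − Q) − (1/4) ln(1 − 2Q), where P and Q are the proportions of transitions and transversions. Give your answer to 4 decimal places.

0.7690

Under the Kimura two-parameter model, d = −½ ln(1 − 2P − Q) − ¼ ln(1 − 2Q).
1 − 2P − Q = 0.2406, giving −½ ln(0.2406) = 0.712310.
1 − 2Q = 0.7972, giving −¼ ln(0.7972) = 0.056662.
d = 0.712310 + 0.056662 = 0.768972.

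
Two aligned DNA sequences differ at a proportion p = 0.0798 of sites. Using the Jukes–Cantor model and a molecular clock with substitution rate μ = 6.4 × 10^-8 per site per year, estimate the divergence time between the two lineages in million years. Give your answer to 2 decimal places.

0.66

d = −(3/4) ln(1 − 4p/3) = −0.75 ln(1 − 0.1064) = −0.75 ln(0.8936)
  = −0.75 × (-0.112497) = 0.084373 substitutions/site.
Under a molecular clock d = 2μt, so t = d/(2μ) = 0.084373 / (2 × 6.4 × 10^-8) = 0.66 million years.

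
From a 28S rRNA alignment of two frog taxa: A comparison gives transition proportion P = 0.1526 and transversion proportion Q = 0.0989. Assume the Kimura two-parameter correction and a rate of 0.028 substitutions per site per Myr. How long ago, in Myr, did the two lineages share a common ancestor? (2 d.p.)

Under the Kimura two-parameter model, d = −½ ln(1 − 2P − Q) − ¼ ln(1 − 2Q).
1 − 2P − Q = 0.5959, giving −½ ln(0.5959) = 0.258841.
1 − 2Q = 0.8022, giving −¼ ln(0.8022) = 0.055099.
d = 0.258841 + 0.055099 = 0.313940.
Under a molecular clock d = 2μt, so t = d/(2μ) = 0.313940 / (2 × 0.028) = 5.61 Myr.

5.61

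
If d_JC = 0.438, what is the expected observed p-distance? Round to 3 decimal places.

0.332

p = (3/4)(1 − e^(−4d/3)) = 0.75 × (1 − e^(-0.584)) = 0.75 × (1 − 0.557663) = 0.331753.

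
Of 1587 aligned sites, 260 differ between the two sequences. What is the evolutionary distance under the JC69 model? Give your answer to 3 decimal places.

0.185

p = 260/1587 ≈ 0.163831.
d = −(3/4) ln(1 − 4p/3) = −0.75 ln(1 − 0.218441) = −0.75 ln(0.781559)
  = −0.75 × (-0.246465) = 0.184849 substitutions/site.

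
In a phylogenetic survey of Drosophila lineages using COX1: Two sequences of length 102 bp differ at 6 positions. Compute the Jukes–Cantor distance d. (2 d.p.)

0.06

p = 6/102 ≈ 0.058824.
d = −(3/4) ln(1 − 4p/3) = −0.75 ln(1 − 0.078432) = −0.75 ln(0.921568)
  = −0.75 × (-0.081679) = 0.061259 substitutions/site.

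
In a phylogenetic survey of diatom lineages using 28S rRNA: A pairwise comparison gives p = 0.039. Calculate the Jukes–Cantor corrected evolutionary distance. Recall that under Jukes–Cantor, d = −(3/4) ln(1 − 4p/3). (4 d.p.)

d = −(3/4) ln(1 − 4p/3) = −0.75 ln(1 − 0.052) = −0.75 ln(0.948)
  = −0.75 × (-0.053401) = 0.040051 substitutions/site.

0.0401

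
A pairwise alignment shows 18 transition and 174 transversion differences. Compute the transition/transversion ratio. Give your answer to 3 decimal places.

R = 18/174 = 0.103448… ≈ 0.103 (to 3 d.p.).

0.103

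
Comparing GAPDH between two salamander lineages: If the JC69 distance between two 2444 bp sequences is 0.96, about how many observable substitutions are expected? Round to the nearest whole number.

Invert JC69: p = (3/4)(1 − e^(−4d/3)) = 0.75 × (1 − e^(-1.28)) = 0.75 × (1 − 0.278037) = 0.541472.
Expected differing sites = pL ≈ 0.541472 × 2444 = 1323.357568 ≈ 1323.

1323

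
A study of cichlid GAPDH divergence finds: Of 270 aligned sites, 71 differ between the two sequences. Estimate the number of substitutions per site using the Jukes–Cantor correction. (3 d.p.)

0.324

p = 71/270 ≈ 0.262963.
d = −(3/4) ln(1 − 4p/3) = −0.75 ln(1 − 0.350617) = −0.75 ln(0.649383)
  = −0.75 × (-0.431733) = 0.323800 substitutions/site.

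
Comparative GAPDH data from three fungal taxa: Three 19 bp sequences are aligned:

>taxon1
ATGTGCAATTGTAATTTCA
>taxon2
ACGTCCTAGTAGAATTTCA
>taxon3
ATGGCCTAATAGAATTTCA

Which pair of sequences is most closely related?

taxon2 and taxon3

taxon1–taxon2: 6/19 differ, p = 0.316, d = 0.410.
taxon1–taxon3: 6/19 differ, p = 0.316, d = 0.410.
taxon2–taxon3: 3/19 differ, p = 0.158, d = 0.177.
The smallest distance is between taxon2 and taxon3.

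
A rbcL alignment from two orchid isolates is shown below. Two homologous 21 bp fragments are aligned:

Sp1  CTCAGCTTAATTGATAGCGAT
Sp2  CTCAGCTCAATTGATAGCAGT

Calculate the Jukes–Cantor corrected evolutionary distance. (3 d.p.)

The sequences differ at 3 of 21 sites (8, 19, 20), so p = 3/21 ≈ 0.142857.
d = −(3/4) ln(1 − 4p/3) = −0.75 ln(1 − 0.190476) = −0.75 ln(0.809524)
  = −0.75 × (-0.211309) = 0.158482 substitutions/site.

0.158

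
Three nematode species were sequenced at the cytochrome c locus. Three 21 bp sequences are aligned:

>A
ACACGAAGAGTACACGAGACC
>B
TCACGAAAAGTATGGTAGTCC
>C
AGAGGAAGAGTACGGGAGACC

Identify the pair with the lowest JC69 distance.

A–B: 7/21 differ, p = 0.333, d = 0.441.
A–C: 4/21 differ, p = 0.190, d = 0.220.
B–C: 7/21 differ, p = 0.333, d = 0.441.
The smallest distance is between A and C.

A and C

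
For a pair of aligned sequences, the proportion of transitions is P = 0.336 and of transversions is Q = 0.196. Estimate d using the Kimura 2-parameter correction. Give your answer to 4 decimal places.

1.1369

Under the Kimura two-parameter model, d = −½ ln(1 − 2P − Q) − ¼ ln(1 − 2Q).
1 − 2P − Q = 0.132, giving −½ ln(0.132) = 1.012477.
1 − 2Q = 0.608, giving −¼ ln(0.608) = 0.124395.
d = 1.012477 + 0.124395 = 1.136872.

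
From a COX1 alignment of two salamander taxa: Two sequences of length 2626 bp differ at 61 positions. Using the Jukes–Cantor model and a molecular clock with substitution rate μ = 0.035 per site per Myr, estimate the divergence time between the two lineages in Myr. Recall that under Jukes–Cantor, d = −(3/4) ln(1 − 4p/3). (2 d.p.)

p = 61/2626 ≈ 0.023229.
d = −(3/4) ln(1 − 4p/3) = −0.75 ln(1 − 0.030972) = −0.75 ln(0.969028)
  = −0.75 × (-0.031462) = 0.023597 substitutions/site.
Under a molecular clock d = 2μt, so t = d/(2μ) = 0.023597 / (2 × 0.035) = 0.34 Myr.

0.34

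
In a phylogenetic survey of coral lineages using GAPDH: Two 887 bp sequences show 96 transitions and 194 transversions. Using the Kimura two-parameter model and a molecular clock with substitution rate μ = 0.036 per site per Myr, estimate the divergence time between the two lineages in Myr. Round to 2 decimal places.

P = 96/887 ≈ 0.10823 and Q = 194/887 ≈ 0.218715.
Under the Kimura two-parameter model, d = −½ ln(1 − 2P − Q) − ¼ ln(1 − 2Q).
1 − 2P − Q = 0.564825, giving −½ ln(0.564825) = 0.285620.
1 − 2Q = 0.56257, giving −¼ ln(0.56257) = 0.143810.
d = 0.285620 + 0.143810 = 0.429430.
Under a molecular clock d = 2μt, so t = d/(2μ) = 0.429430 / (2 × 0.036) = 5.96 Myr.

5.96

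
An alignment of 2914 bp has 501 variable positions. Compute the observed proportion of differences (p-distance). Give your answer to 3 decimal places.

0.172

p = 501/2914 = 0.171928… ≈ 0.172 (to 3 d.p.).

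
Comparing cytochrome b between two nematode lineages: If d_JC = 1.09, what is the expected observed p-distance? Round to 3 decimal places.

p = (3/4)(1 − e^(−4d/3)) = 0.75 × (1 − e^(-1.453333)) = 0.75 × (1 − 0.233790) = 0.574658.

0.575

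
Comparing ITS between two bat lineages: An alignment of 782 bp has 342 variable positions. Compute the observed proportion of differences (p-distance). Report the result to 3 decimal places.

p = 342/782 = 0.437340… ≈ 0.437 (to 3 d.p.).

0.437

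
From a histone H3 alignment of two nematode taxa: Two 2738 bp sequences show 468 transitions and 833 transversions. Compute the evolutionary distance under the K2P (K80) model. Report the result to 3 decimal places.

0.754

P = 468/2738 ≈ 0.170928 and Q = 833/2738 ≈ 0.304237.
Under the Kimura two-parameter model, d = −½ ln(1 − 2P − Q) − ¼ ln(1 − 2Q).
1 − 2P − Q = 0.353907, giving −½ ln(0.353907) = 0.519361.
1 − 2Q = 0.391526, giving −¼ ln(0.391526) = 0.234426.
d = 0.519361 + 0.234426 = 0.753787.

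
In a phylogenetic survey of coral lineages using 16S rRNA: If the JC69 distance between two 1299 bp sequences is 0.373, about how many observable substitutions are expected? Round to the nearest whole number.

382

Invert JC69: p = (3/4)(1 − e^(−4d/3)) = 0.75 × (1 − e^(-0.497333)) = 0.75 × (1 − 0.608150) = 0.293888.
Expected differing sites = pL ≈ 0.293888 × 1299 = 381.760512 ≈ 382.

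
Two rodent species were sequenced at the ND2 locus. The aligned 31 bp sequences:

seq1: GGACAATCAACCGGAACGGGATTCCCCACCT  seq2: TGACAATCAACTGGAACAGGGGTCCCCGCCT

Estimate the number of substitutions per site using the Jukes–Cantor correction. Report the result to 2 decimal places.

The sequences differ at 6 of 31 sites (1, 12, 18, 21, 22, 28), so p = 6/31 ≈ 0.193548.
d = −(3/4) ln(1 − 4p/3) = −0.75 ln(1 − 0.258064) = −0.75 ln(0.741936)
  = −0.75 × (-0.298492) = 0.223869 substitutions/site.

0.22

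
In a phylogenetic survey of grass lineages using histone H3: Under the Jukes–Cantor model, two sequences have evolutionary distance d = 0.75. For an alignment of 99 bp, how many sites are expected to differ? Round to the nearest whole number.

Invert JC69: p = (3/4)(1 − e^(−4d/3)) = 0.75 × (1 − e^(-1)) = 0.75 × (1 − 0.367879) = 0.474091.
Expected differing sites = pL ≈ 0.474091 × 99 = 46.935009 ≈ 47.

47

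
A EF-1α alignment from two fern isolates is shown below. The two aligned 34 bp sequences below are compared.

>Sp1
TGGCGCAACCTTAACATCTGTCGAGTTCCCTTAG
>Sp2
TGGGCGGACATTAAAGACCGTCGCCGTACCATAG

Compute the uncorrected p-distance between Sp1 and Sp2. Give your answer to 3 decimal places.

0.412

The sequences differ at 14 of 34 positions.
p = 14/34 = 0.411764… ≈ 0.412 (to 3 d.p.).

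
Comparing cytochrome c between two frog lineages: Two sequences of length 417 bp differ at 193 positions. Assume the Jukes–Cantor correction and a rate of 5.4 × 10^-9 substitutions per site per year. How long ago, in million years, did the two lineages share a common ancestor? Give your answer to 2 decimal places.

66.67

p = 193/417 ≈ 0.46283.
d = −(3/4) ln(1 − 4p/3) = −0.75 ln(1 − 0.617107) = −0.75 ln(0.382893)
  = −0.75 × (-0.960000) = 0.720000 substitutions/site.
Under a molecular clock d = 2μt, so t = d/(2μ) = 0.720000 / (2 × 5.4 × 10^-9) = 66.67 million years.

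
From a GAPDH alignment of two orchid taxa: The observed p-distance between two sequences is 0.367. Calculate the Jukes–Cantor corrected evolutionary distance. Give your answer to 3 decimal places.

0.504

d = −(3/4) ln(1 − 4p/3) = −0.75 ln(1 − 0.489333) = −0.75 ln(0.510667)
  = −0.75 × (-0.672038) = 0.504029 substitutions/site.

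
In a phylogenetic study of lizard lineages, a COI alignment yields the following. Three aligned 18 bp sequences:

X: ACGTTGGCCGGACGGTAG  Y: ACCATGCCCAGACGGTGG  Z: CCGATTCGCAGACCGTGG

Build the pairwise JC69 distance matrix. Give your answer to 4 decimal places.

X–Y: 5/18 sites differ → p ≈ 0.277778, d = −0.75 ln(1 − 0.370371) = 0.346968 ≈ 0.3470.
X–Z: 8/18 sites differ → p ≈ 0.444444, d = −0.75 ln(1 − 0.592592) = 0.673455 ≈ 0.6735.
Y–Z: 5/18 sites differ → p ≈ 0.277778, d = −0.75 ln(1 − 0.370371) = 0.346968 ≈ 0.3470.

d(X,Y) = 0.3470, d(X,Z) = 0.6735, d(Y,Z) = 0.3470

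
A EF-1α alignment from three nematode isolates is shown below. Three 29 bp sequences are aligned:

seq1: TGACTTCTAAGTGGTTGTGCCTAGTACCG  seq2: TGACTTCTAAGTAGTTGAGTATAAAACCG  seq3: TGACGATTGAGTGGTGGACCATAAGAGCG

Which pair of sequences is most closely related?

seq1–seq2: 6/29 differ, p = 0.207, d = 0.242.
seq1–seq3: 11/29 differ, p = 0.379, d = 0.529.
seq2–seq3: 10/29 differ, p = 0.345, d = 0.462.
The smallest distance is between seq1 and seq2.

seq1 and seq2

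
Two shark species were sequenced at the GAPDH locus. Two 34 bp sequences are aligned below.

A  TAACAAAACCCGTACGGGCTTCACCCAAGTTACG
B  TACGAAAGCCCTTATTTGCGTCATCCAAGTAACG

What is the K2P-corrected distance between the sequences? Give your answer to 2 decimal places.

0.37

Of 34 sites, 3 differences are transitions and 7 are transversions, so P = 3/34 ≈ 0.088235 and Q = 7/34 ≈ 0.205882.
Under the Kimura two-parameter model, d = −½ ln(1 − 2P − Q) − ¼ ln(1 − 2Q).
1 − 2P − Q = 0.617648, giving −½ ln(0.617648) = 0.240918.
1 − 2Q = 0.588236, giving −¼ ln(0.588236) = 0.132657.
d = 0.240918 + 0.132657 = 0.373575.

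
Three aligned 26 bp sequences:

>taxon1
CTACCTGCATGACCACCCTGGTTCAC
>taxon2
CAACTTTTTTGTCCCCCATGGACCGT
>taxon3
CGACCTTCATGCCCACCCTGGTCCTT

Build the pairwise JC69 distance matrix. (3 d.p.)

taxon1–taxon2: 12/26 sites differ → p ≈ 0.461538, d = −0.75 ln(1 − 0.615384) = 0.716632 ≈ 0.717.
taxon1–taxon3: 6/26 sites differ → p ≈ 0.230769, d = −0.75 ln(1 − 0.307692) = 0.275793 ≈ 0.276.
taxon2–taxon3: 9/26 sites differ → p ≈ 0.346154, d = −0.75 ln(1 − 0.461539) = 0.464280 ≈ 0.464.

d(taxon1,taxon2) = 0.717, d(taxon1,taxon3) = 0.276, d(taxon2,taxon3) = 0.464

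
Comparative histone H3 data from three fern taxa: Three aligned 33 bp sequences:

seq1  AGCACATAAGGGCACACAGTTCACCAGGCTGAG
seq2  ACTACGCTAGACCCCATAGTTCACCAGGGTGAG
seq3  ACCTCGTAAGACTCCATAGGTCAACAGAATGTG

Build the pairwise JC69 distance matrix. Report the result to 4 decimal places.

seq1–seq2: 10/33 sites differ → p ≈ 0.30303, d = −0.75 ln(1 − 0.40404) = 0.388186 ≈ 0.3882.
seq1–seq3: 13/33 sites differ → p ≈ 0.393939, d = −0.75 ln(1 − 0.525252) = 0.558728 ≈ 0.5587.
seq2–seq3: 10/33 sites differ → p ≈ 0.30303, d = −0.75 ln(1 − 0.40404) = 0.388186 ≈ 0.3882.

d(seq1,seq2) = 0.3882, d(seq1,seq3) = 0.5587, d(seq2,seq3) = 0.3882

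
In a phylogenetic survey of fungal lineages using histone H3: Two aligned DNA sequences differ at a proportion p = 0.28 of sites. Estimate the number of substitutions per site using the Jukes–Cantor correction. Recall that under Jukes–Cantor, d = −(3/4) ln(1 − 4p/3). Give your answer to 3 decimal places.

d = −(3/4) ln(1 − 4p/3) = −0.75 ln(1 − 0.373333) = −0.75 ln(0.626667)
  = −0.75 × (-0.467340) = 0.350505 substitutions/site.

0.351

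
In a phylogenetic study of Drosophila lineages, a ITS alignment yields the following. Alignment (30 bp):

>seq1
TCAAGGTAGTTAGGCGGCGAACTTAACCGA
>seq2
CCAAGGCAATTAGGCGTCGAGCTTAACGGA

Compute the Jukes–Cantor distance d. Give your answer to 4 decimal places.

The sequences differ at 6 of 30 sites (1, 7, 9, 17, 21, 28), so p = 6/30 = 0.2.
d = −(3/4) ln(1 − 4p/3) = −0.75 ln(1 − 0.266667) = −0.75 ln(0.733333)
  = −0.75 × (-0.310155) = 0.232616 substitutions/site.

0.2326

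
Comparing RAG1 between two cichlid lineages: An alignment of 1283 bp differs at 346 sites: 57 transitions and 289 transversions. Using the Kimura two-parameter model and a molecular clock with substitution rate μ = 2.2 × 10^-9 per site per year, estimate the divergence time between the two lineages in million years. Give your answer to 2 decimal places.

P = 57/1283 ≈ 0.044427 and Q = 289/1283 ≈ 0.225253.
Under the Kimura two-parameter model, d = −½ ln(1 − 2P − Q) − ¼ ln(1 − 2Q).
1 − 2P − Q = 0.685893, giving −½ ln(0.685893) = 0.188517.
1 − 2Q = 0.549494, giving −¼ ln(0.549494) = 0.149689.
d = 0.188517 + 0.149689 = 0.338206.
Under a molecular clock d = 2μt, so t = d/(2μ) = 0.338206 / (2 × 2.2 × 10^-9) = 76.87 million years.

76.87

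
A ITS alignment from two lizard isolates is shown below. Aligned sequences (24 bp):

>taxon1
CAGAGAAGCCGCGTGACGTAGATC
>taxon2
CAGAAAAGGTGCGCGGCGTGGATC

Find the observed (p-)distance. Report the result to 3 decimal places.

0.250

The sequences differ at 6 of 24 positions (sites 5, 9, 10, 14, 16, 20).
p = 6/24 = 0.250.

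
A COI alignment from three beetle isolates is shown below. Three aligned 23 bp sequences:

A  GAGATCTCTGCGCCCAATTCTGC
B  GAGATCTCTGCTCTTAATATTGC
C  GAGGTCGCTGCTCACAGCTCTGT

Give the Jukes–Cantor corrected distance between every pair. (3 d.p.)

A–B: 5/23 sites differ → p ≈ 0.217391, d = −0.75 ln(1 − 0.289855) = 0.256715 ≈ 0.257.
A–C: 7/23 sites differ → p ≈ 0.304348, d = −0.75 ln(1 − 0.405797) = 0.390401 ≈ 0.390.
B–C: 9/23 sites differ → p ≈ 0.391304, d = −0.75 ln(1 − 0.521739) = 0.553199 ≈ 0.553.

d(A,B) = 0.257, d(A,C) = 0.390, d(B,C) = 0.553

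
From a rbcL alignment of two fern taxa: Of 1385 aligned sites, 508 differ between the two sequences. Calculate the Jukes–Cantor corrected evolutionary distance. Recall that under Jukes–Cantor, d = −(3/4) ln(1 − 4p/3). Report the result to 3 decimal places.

p = 508/1385 ≈ 0.366787.
d = −(3/4) ln(1 − 4p/3) = −0.75 ln(1 − 0.489049) = −0.75 ln(0.510951)
  = −0.75 × (-0.671482) = 0.503612 substitutions/site.

0.504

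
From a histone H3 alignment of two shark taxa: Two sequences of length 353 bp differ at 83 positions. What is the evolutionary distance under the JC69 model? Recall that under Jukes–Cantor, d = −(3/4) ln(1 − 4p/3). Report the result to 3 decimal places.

0.282

p = 83/353 ≈ 0.235127.
d = −(3/4) ln(1 − 4p/3) = −0.75 ln(1 − 0.313503) = −0.75 ln(0.686497)
  = −0.75 × (-0.376153) = 0.282115 substitutions/site.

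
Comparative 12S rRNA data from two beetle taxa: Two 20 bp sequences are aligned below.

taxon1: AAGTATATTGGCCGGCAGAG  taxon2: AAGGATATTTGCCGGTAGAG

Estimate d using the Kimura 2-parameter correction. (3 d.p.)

0.167

Of 20 sites, 1 differences are transitions and 2 are transversions, so P = 1/20 = 0.05 and Q = 2/20 = 0.1.
Under the Kimura two-parameter model, d = −½ ln(1 − 2P − Q) − ¼ ln(1 − 2Q).
1 − 2P − Q = 0.8, giving −½ ln(0.8) = 0.111572.
1 − 2Q = 0.8, giving −¼ ln(0.8) = 0.055786.
d = 0.111572 + 0.055786 = 0.167358.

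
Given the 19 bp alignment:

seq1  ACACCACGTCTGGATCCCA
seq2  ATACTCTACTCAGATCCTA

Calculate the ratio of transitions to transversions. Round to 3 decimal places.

Transitions are A↔G and C↔T; transversions are all other mismatches.
Transitions: 9. Transversions: 1.
R = 9/1 = 9.000.

9.000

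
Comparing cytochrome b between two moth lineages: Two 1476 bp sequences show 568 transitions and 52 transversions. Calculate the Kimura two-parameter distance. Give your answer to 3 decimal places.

0.835

P = 568/1476 ≈ 0.384824 and Q = 52/1476 ≈ 0.03523.
Under the Kimura two-parameter model, d = −½ ln(1 − 2P − Q) − ¼ ln(1 − 2Q).
1 − 2P − Q = 0.195122, giving −½ ln(0.195122) = 0.817065.
1 − 2Q = 0.92954, giving −¼ ln(0.92954) = 0.018266.
d = 0.817065 + 0.018266 = 0.835331.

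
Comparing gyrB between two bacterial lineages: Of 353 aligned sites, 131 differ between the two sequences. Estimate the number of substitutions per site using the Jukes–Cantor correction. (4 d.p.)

p = 131/353 ≈ 0.371105.
d = −(3/4) ln(1 − 4p/3) = −0.75 ln(1 − 0.494807) = −0.75 ln(0.505193)
  = −0.75 × (-0.682815) = 0.512111 substitutions/site.

0.5121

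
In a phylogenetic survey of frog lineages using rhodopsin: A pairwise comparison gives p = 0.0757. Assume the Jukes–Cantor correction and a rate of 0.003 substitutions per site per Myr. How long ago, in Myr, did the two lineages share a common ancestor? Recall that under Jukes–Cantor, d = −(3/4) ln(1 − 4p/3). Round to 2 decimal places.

13.30

d = −(3/4) ln(1 − 4p/3) = −0.75 ln(1 − 0.100933) = −0.75 ln(0.899067)
  = −0.75 × (-0.106398) = 0.079799 substitutions/site.
Under a molecular clock d = 2μt, so t = d/(2μ) = 0.079799 / (2 × 0.003) = 13.30 Myr.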